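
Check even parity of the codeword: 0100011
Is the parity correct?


Number of 1s: 3

No, parity error (3 ones)


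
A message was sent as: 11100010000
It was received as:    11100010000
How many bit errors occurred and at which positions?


XOR: 00000000000

0 errors (received matches sent)


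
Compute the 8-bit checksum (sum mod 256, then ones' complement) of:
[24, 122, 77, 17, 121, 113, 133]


Sum = 607 mod 256 = 95
Complement = 160

160


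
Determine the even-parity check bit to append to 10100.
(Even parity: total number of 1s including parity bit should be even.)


Number of 1s in data: 2
Parity bit: 0

0


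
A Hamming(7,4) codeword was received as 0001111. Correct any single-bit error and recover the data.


Syndrome = 0: no error detected

Data: 0111 (no errors)


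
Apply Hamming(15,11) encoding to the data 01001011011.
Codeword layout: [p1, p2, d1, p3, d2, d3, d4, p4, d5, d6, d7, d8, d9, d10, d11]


Parity bits: p1=0, p2=1, p3=0, p4=1

010010011011011


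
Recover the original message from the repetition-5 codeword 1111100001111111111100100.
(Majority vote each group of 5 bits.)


Groups: 11111, 00001, 11111, 11111, 00100
Majority votes: 10110

10110


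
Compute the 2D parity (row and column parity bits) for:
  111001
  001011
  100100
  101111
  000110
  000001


Row parities: 010101
Column parities: 111110

Row P: 010101, Col P: 111110, Corner: 1


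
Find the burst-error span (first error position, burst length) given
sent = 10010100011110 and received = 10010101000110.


XOR: 00000001011000

Burst at position 7, length 4


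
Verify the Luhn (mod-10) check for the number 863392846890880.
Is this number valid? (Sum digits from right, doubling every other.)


Luhn sum = 86
86 mod 10 = 6

Invalid (Luhn sum mod 10 = 6)


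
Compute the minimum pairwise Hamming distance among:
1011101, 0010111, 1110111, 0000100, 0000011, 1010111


Comparing all pairs, minimum distance: 1
Can detect 0 errors, correct 0 errors

1


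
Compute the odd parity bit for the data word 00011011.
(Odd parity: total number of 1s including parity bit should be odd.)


Number of 1s in data: 4
Parity bit: 1

1


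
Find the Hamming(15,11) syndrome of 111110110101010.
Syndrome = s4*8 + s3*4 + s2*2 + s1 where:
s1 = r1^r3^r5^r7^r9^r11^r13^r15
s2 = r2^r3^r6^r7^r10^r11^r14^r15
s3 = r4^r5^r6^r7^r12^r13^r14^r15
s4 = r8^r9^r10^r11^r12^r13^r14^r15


s1=0, s2=1, s3=1, s4=0

Syndrome = 6 (error at position 6)


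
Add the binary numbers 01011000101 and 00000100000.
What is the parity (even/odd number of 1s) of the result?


01011000101 = 709
00000100000 = 32
Sum = 741 = 1011100101
1s count = 6

even parity (6 ones in 1011100101)


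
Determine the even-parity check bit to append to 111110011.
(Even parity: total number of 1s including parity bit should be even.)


Number of 1s in data: 7
Parity bit: 1

1


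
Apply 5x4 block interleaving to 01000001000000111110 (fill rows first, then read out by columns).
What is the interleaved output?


Matrix:
  0100
  0001
  0000
  0011
  1110
Read columns: 00001100010001101010

00001100010001101010


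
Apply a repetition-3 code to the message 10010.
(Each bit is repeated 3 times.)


Each bit -> 3 copies

111000000111000


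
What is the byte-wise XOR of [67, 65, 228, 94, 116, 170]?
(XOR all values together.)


XOR chain: 67 ^ 65 ^ 228 ^ 94 ^ 116 ^ 170 = 102

102


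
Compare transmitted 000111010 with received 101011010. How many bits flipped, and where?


XOR: 101100000

3 error(s) at position(s): 0, 2, 3


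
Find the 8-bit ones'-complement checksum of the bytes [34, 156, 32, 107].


Sum = 329 mod 256 = 73
Complement = 182

182


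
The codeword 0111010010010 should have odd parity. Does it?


Number of 1s: 6

No, parity error (6 ones)


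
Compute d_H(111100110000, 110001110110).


XOR: 001101000110
Count of 1s: 5

5


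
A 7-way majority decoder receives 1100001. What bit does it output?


Ones: 3 out of 7
Threshold: 4

0 (3/7 voted 1)


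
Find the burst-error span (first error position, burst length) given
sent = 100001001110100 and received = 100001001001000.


XOR: 000000000111100

Burst at position 9, length 4


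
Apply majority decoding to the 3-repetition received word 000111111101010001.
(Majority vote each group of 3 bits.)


Groups: 000, 111, 111, 101, 010, 001
Majority votes: 011100

011100


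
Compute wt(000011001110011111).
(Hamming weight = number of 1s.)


Counting 1s in 000011001110011111

10


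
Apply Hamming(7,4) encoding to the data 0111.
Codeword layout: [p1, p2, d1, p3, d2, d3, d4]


Parity bits: p1=0, p2=0, p3=1

0001111


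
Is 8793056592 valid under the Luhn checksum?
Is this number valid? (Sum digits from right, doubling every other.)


Luhn sum = 50
50 mod 10 = 0

Valid (Luhn sum mod 10 = 0)


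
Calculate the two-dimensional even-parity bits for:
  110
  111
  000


Row parities: 010
Column parities: 001

Row P: 010, Col P: 001, Corner: 1


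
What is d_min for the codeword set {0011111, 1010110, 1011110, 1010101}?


Comparing all pairs, minimum distance: 1
Can detect 0 errors, correct 0 errors

1


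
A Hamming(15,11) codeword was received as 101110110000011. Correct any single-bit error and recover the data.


Syndrome = 13: error at position 13

Data: 11010000111 (corrected bit 13)


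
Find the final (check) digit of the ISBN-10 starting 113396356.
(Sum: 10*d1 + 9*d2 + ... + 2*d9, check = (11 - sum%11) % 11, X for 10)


Weighted sum: 187
187 mod 11 = 0

Check digit: 0


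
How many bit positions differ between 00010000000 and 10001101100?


XOR: 10011101100
Count of 1s: 6

6


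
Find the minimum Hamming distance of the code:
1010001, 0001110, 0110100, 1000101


Comparing all pairs, minimum distance: 2
Can detect 1 errors, correct 0 errors

2


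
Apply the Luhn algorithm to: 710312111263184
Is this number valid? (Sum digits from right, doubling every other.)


Luhn sum = 52
52 mod 10 = 2

Invalid (Luhn sum mod 10 = 2)


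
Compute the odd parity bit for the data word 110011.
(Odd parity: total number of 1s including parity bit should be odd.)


Number of 1s in data: 4
Parity bit: 1

1


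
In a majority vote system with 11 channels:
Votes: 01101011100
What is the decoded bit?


Ones: 6 out of 11
Threshold: 6

1 (6/11 voted 1)


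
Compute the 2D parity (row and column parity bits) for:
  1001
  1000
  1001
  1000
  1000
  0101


Row parities: 010110
Column parities: 1101

Row P: 010110, Col P: 1101, Corner: 1


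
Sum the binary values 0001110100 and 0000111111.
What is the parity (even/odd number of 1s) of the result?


0001110100 = 116
0000111111 = 63
Sum = 179 = 10110011
1s count = 5

odd parity (5 ones in 10110011)


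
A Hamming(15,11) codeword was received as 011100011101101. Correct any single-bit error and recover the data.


Syndrome = 0: no error detected

Data: 10001101101 (no errors)


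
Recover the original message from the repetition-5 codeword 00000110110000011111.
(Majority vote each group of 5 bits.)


Groups: 00000, 11011, 00000, 11111
Majority votes: 0101

0101


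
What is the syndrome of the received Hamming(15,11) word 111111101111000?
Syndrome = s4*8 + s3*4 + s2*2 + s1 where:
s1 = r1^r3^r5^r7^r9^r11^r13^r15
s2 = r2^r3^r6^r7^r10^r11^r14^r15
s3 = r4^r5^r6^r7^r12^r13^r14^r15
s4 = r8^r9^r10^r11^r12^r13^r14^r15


s1=0, s2=0, s3=1, s4=0

Syndrome = 4 (error at position 4)


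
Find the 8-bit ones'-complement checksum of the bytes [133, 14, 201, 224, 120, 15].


Sum = 707 mod 256 = 195
Complement = 60

60


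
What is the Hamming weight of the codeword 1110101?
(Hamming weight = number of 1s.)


Counting 1s in 1110101

5


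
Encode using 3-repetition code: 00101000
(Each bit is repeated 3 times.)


Each bit -> 3 copies

000000111000111000000000


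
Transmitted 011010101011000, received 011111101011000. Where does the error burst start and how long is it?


XOR: 000101000000000

Burst at position 3, length 3


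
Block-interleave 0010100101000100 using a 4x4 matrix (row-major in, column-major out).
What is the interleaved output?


Matrix:
  0010
  1001
  0100
  0100
Read columns: 0100001110000100

0100001110000100


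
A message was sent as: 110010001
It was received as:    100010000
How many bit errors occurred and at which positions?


XOR: 010000001

2 error(s) at position(s): 1, 8


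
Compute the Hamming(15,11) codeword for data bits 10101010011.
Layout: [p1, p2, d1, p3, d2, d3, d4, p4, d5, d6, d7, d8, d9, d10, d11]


Parity bits: p1=0, p2=1, p3=1, p4=0

011101001010011


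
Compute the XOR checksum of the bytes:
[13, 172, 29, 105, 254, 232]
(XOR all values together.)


XOR chain: 13 ^ 172 ^ 29 ^ 105 ^ 254 ^ 232 = 195

195


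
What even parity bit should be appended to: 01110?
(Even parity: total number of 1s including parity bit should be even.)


Number of 1s in data: 3
Parity bit: 1

1


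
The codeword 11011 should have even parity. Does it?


Number of 1s: 4

Yes, parity is correct (4 ones)


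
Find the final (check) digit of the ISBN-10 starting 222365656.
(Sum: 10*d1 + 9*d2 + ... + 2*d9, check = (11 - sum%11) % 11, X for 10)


Weighted sum: 187
187 mod 11 = 0

Check digit: 0


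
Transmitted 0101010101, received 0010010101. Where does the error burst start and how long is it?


XOR: 0111000000

Burst at position 1, length 3


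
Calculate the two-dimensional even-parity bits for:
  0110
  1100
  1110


Row parities: 001
Column parities: 0100

Row P: 001, Col P: 0100, Corner: 1


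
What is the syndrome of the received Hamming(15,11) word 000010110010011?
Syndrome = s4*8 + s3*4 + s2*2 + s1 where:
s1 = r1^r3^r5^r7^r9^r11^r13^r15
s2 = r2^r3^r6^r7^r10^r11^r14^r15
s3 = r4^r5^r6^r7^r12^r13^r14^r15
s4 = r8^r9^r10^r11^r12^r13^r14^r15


s1=0, s2=0, s3=0, s4=0

Syndrome = 0 (no error)


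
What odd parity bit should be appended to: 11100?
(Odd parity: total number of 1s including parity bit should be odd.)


Number of 1s in data: 3
Parity bit: 0

0


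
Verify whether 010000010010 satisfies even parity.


Number of 1s: 3

No, parity error (3 ones)


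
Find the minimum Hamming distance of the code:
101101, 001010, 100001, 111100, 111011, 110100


Comparing all pairs, minimum distance: 1
Can detect 0 errors, correct 0 errors

1


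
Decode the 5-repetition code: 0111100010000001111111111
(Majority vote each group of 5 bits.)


Groups: 01111, 00010, 00000, 11111, 11111
Majority votes: 10011

10011


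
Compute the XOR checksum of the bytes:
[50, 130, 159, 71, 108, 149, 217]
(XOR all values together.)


XOR chain: 50 ^ 130 ^ 159 ^ 71 ^ 108 ^ 149 ^ 217 = 72

72


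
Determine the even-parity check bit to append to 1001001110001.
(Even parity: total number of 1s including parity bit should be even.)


Number of 1s in data: 6
Parity bit: 0

0


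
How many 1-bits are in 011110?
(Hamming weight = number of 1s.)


Counting 1s in 011110

4


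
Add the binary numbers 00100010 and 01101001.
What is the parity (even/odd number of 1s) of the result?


00100010 = 34
01101001 = 105
Sum = 139 = 10001011
1s count = 4

even parity (4 ones in 10001011)


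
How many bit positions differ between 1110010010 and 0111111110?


XOR: 1001101100
Count of 1s: 5

5


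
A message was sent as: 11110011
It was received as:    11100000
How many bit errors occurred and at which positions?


XOR: 00010011

3 error(s) at position(s): 3, 6, 7


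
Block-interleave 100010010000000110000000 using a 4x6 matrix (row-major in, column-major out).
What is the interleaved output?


Matrix:
  100010
  010000
  000110
  000000
Read columns: 100001000000001010100000

100001000000001010100000


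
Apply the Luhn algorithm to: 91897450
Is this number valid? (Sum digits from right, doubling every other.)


Luhn sum = 36
36 mod 10 = 6

Invalid (Luhn sum mod 10 = 6)


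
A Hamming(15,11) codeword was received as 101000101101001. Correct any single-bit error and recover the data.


Syndrome = 5: error at position 5

Data: 11011101001 (corrected bit 5)


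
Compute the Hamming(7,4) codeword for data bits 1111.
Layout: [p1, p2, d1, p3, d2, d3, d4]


Parity bits: p1=1, p2=1, p3=1

1111111


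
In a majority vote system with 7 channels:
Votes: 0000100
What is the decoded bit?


Ones: 1 out of 7
Threshold: 4

0 (1/7 voted 1)


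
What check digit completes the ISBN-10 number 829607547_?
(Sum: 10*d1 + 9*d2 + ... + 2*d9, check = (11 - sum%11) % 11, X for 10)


Weighted sum: 293
293 mod 11 = 7

Check digit: 4


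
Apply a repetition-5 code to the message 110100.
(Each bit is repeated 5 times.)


Each bit -> 5 copies

111111111100000111110000000000


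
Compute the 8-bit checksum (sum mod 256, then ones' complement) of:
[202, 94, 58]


Sum = 354 mod 256 = 98
Complement = 157

157


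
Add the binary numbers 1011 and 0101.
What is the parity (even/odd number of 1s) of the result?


1011 = 11
0101 = 5
Sum = 16 = 10000
1s count = 1

odd parity (1 ones in 10000)


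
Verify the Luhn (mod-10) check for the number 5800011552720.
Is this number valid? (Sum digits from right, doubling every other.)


Luhn sum = 36
36 mod 10 = 6

Invalid (Luhn sum mod 10 = 6)


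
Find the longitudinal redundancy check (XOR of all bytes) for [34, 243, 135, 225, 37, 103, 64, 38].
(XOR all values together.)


XOR chain: 34 ^ 243 ^ 135 ^ 225 ^ 37 ^ 103 ^ 64 ^ 38 = 147

147


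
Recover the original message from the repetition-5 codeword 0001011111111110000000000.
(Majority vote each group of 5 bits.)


Groups: 00010, 11111, 11111, 00000, 00000
Majority votes: 01100

01100


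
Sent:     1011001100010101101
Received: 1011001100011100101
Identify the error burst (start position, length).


XOR: 0000000000001001000

Burst at position 12, length 4


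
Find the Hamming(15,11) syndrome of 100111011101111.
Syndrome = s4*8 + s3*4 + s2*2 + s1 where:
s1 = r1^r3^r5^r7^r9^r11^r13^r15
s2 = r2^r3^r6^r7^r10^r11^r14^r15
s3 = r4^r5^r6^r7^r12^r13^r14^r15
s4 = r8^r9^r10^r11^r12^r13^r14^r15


s1=1, s2=0, s3=1, s4=1

Syndrome = 13 (error at position 13)


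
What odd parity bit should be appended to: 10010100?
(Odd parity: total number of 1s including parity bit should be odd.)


Number of 1s in data: 3
Parity bit: 0

0


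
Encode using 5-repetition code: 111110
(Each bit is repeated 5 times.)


Each bit -> 5 copies

111111111111111111111111100000


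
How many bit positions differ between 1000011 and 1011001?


XOR: 0011010
Count of 1s: 3

3


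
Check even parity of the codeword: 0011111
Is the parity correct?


Number of 1s: 5

No, parity error (5 ones)


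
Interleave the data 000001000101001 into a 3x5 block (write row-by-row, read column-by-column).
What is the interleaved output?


Matrix:
  00000
  10001
  01001
Read columns: 010001000000011

010001000000011


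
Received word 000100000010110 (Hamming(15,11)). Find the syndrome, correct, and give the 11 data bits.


Syndrome = 12: error at position 12

Data: 00000011110 (corrected bit 12)


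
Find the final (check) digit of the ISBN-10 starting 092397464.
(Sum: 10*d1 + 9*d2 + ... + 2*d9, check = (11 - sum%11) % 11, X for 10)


Weighted sum: 249
249 mod 11 = 7

Check digit: 4


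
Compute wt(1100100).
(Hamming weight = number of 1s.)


Counting 1s in 1100100

3


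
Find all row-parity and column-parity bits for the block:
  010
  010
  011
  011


Row parities: 1100
Column parities: 000

Row P: 1100, Col P: 000, Corner: 0


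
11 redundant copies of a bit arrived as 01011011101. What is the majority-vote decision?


Ones: 7 out of 11
Threshold: 6

1 (7/11 voted 1)


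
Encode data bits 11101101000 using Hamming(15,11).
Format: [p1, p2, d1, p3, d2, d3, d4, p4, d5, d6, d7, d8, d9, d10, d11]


Parity bits: p1=1, p2=1, p3=1, p4=1

111111011101000


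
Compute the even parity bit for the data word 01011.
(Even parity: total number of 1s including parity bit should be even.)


Number of 1s in data: 3
Parity bit: 1

1


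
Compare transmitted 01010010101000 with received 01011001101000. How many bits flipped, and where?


XOR: 00001011000000

3 error(s) at position(s): 4, 6, 7


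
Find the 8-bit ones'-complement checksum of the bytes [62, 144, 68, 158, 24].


Sum = 456 mod 256 = 200
Complement = 55

55


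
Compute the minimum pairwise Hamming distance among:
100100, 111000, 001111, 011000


Comparing all pairs, minimum distance: 1
Can detect 0 errors, correct 0 errors

1


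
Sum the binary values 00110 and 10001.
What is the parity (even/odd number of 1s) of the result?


00110 = 6
10001 = 17
Sum = 23 = 10111
1s count = 4

even parity (4 ones in 10111)


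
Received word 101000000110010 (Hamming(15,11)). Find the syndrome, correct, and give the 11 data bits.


Syndrome = 13: error at position 13

Data: 10000110110 (corrected bit 13)


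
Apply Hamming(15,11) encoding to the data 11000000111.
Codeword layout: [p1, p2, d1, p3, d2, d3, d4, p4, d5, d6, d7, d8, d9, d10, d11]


Parity bits: p1=0, p2=1, p3=0, p4=1

011010010000111


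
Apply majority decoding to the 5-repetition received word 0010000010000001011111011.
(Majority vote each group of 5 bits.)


Groups: 00100, 00010, 00000, 10111, 11011
Majority votes: 00011

00011


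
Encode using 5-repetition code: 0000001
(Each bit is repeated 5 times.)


Each bit -> 5 copies

00000000000000000000000000000011111


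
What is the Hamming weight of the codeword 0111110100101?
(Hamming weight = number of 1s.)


Counting 1s in 0111110100101

8


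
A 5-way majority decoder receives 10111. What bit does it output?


Ones: 4 out of 5
Threshold: 3

1 (4/5 voted 1)


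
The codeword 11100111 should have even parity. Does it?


Number of 1s: 6

Yes, parity is correct (6 ones)


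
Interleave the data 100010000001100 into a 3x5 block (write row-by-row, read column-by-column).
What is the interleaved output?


Matrix:
  10001
  00000
  01100
Read columns: 100001001000100

100001001000100


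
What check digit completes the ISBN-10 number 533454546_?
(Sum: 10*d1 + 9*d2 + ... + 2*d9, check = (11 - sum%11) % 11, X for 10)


Weighted sum: 223
223 mod 11 = 3

Check digit: 8


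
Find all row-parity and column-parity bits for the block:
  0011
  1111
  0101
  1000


Row parities: 0001
Column parities: 0001

Row P: 0001, Col P: 0001, Corner: 1


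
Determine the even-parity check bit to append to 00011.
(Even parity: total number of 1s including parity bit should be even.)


Number of 1s in data: 2
Parity bit: 0

0


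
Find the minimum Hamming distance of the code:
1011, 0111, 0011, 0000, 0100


Comparing all pairs, minimum distance: 1
Can detect 0 errors, correct 0 errors

1


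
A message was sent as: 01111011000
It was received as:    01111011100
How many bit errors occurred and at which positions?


XOR: 00000000100

1 error(s) at position(s): 8


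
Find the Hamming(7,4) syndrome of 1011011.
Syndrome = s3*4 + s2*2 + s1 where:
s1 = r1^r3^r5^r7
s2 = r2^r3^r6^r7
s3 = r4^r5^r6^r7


s1=1, s2=1, s3=1

Syndrome = 7 (error at position 7)


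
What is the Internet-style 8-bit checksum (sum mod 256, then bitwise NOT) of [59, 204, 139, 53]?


Sum = 455 mod 256 = 199
Complement = 56

56


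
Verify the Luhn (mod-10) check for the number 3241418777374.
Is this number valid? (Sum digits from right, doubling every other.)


Luhn sum = 56
56 mod 10 = 6

Invalid (Luhn sum mod 10 = 6)


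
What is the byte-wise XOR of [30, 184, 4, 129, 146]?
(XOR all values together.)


XOR chain: 30 ^ 184 ^ 4 ^ 129 ^ 146 = 177

177


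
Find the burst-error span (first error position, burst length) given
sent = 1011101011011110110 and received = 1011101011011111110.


XOR: 0000000000000001000

Burst at position 15, length 1


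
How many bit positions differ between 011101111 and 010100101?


XOR: 001001010
Count of 1s: 3

3


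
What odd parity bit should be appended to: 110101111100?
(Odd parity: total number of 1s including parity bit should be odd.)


Number of 1s in data: 8
Parity bit: 1

1


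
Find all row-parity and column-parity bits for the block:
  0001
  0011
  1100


Row parities: 100
Column parities: 1110

Row P: 100, Col P: 1110, Corner: 1


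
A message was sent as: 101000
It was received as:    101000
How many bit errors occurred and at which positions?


XOR: 000000

0 errors (received matches sent)


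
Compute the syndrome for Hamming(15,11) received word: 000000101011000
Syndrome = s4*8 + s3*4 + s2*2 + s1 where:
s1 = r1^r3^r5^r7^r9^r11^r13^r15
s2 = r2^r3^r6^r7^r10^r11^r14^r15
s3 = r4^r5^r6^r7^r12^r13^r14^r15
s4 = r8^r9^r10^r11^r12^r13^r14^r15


s1=1, s2=0, s3=0, s4=1

Syndrome = 9 (error at position 9)


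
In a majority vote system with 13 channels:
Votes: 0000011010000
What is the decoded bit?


Ones: 3 out of 13
Threshold: 7

0 (3/13 voted 1)


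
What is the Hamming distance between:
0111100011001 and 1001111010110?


XOR: 1110011001111
Count of 1s: 9

9


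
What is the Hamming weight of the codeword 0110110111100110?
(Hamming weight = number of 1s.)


Counting 1s in 0110110111100110

10


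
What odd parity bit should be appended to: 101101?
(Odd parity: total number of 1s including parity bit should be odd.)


Number of 1s in data: 4
Parity bit: 1

1


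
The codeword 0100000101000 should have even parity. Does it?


Number of 1s: 3

No, parity error (3 ones)


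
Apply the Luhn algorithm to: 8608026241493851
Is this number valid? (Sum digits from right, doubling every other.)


Luhn sum = 70
70 mod 10 = 0

Valid (Luhn sum mod 10 = 0)


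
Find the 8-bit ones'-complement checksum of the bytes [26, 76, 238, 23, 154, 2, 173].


Sum = 692 mod 256 = 180
Complement = 75

75


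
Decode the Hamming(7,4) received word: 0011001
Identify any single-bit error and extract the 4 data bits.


Syndrome = 0: no error detected

Data: 1001 (no errors)


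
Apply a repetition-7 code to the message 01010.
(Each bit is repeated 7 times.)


Each bit -> 7 copies

00000001111111000000011111110000000


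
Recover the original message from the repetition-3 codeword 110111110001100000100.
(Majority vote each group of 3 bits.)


Groups: 110, 111, 110, 001, 100, 000, 100
Majority votes: 1110000

1110000


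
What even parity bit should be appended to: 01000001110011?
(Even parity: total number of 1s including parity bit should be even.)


Number of 1s in data: 6
Parity bit: 0

0


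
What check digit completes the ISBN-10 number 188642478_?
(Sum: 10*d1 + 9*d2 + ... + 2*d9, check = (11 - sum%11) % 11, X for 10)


Weighted sum: 275
275 mod 11 = 0

Check digit: 0


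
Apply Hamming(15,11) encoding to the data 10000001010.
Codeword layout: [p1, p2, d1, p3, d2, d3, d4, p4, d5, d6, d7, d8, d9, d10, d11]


Parity bits: p1=1, p2=0, p3=0, p4=0

101000000001010


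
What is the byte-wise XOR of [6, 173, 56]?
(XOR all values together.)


XOR chain: 6 ^ 173 ^ 56 = 147

147


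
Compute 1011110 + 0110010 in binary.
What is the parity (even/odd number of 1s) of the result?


1011110 = 94
0110010 = 50
Sum = 144 = 10010000
1s count = 2

even parity (2 ones in 10010000)


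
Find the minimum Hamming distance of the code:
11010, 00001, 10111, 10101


Comparing all pairs, minimum distance: 1
Can detect 0 errors, correct 0 errors

1


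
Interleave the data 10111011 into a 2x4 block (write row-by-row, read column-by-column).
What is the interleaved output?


Matrix:
  1011
  1011
Read columns: 11001111

11001111


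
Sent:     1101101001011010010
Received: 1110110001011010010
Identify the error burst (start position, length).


XOR: 0011011000000000000

Burst at position 2, length 5


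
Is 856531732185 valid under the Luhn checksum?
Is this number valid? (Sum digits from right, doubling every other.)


Luhn sum = 52
52 mod 10 = 2

Invalid (Luhn sum mod 10 = 2)


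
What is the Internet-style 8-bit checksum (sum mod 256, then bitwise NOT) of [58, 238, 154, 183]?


Sum = 633 mod 256 = 121
Complement = 134

134


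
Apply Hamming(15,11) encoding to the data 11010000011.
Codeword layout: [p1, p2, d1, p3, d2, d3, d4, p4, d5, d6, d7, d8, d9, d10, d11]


Parity bits: p1=0, p2=0, p3=0, p4=0

001010100000011


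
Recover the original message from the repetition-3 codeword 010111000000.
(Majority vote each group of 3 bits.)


Groups: 010, 111, 000, 000
Majority votes: 0100

0100


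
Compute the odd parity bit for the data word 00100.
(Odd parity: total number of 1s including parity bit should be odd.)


Number of 1s in data: 1
Parity bit: 0

0


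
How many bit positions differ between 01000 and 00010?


XOR: 01010
Count of 1s: 2

2


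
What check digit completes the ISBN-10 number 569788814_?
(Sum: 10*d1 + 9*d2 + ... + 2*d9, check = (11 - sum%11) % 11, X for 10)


Weighted sum: 356
356 mod 11 = 4

Check digit: 7


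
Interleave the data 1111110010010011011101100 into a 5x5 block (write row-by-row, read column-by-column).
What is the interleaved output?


Matrix:
  11111
  10010
  01001
  10111
  01100
Read columns: 1101010101100111101010110

1101010101100111101010110


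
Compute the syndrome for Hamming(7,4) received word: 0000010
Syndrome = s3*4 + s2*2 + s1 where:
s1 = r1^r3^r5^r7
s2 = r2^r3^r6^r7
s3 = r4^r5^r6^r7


s1=0, s2=1, s3=1

Syndrome = 6 (error at position 6)


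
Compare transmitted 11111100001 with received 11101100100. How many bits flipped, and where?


XOR: 00010000101

3 error(s) at position(s): 3, 8, 10


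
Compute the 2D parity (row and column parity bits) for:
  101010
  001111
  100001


Row parities: 100
Column parities: 000100

Row P: 100, Col P: 000100, Corner: 1


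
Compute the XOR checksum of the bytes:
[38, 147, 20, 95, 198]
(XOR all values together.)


XOR chain: 38 ^ 147 ^ 20 ^ 95 ^ 198 = 56

56


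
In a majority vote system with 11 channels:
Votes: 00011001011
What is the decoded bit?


Ones: 5 out of 11
Threshold: 6

0 (5/11 voted 1)


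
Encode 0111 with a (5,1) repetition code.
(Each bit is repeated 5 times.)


Each bit -> 5 copies

00000111111111111111


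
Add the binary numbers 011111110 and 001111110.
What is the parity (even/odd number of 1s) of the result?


011111110 = 254
001111110 = 126
Sum = 380 = 101111100
1s count = 6

even parity (6 ones in 101111100)


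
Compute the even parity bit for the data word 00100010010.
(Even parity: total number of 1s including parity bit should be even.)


Number of 1s in data: 3
Parity bit: 1

1


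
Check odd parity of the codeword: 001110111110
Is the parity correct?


Number of 1s: 8

No, parity error (8 ones)


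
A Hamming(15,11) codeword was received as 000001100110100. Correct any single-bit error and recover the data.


Syndrome = 13: error at position 13

Data: 00110110000 (corrected bit 13)


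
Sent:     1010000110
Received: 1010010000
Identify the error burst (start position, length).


XOR: 0000010110

Burst at position 5, length 4


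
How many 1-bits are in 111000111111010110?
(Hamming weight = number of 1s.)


Counting 1s in 111000111111010110

12


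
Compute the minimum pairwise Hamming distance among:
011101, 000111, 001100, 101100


Comparing all pairs, minimum distance: 1
Can detect 0 errors, correct 0 errors

1


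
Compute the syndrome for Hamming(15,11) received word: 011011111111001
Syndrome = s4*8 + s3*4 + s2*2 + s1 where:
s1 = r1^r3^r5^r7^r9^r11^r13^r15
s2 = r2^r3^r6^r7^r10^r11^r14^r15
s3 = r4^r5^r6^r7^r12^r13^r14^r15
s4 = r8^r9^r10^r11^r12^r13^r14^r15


s1=0, s2=1, s3=1, s4=0

Syndrome = 6 (error at position 6)


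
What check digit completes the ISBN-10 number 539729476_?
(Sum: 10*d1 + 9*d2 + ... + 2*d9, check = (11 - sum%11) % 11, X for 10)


Weighted sum: 304
304 mod 11 = 7

Check digit: 4


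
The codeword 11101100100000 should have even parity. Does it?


Number of 1s: 6

Yes, parity is correct (6 ones)


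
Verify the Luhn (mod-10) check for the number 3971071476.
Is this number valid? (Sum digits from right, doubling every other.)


Luhn sum = 45
45 mod 10 = 5

Invalid (Luhn sum mod 10 = 5)


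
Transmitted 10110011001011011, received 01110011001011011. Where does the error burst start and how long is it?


XOR: 11000000000000000

Burst at position 0, length 2


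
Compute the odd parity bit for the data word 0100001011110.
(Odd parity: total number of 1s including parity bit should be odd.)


Number of 1s in data: 6
Parity bit: 1

1


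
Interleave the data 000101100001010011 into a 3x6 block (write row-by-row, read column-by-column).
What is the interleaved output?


Matrix:
  000101
  100001
  010011
Read columns: 010001000100001111

010001000100001111


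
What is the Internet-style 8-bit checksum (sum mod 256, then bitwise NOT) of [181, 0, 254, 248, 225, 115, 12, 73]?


Sum = 1108 mod 256 = 84
Complement = 171

171


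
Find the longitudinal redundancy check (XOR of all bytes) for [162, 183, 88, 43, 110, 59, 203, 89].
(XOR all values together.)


XOR chain: 162 ^ 183 ^ 88 ^ 43 ^ 110 ^ 59 ^ 203 ^ 89 = 161

161


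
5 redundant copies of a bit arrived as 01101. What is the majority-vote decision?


Ones: 3 out of 5
Threshold: 3

1 (3/5 voted 1)


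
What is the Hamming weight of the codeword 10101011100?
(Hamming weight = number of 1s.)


Counting 1s in 10101011100

6


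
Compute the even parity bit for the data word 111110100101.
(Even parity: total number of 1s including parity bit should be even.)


Number of 1s in data: 8
Parity bit: 0

0


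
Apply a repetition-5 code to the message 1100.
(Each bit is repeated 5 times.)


Each bit -> 5 copies

11111111110000000000


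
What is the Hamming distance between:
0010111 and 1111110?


XOR: 1101001
Count of 1s: 4

4


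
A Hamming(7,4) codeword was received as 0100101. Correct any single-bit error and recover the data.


Syndrome = 0: no error detected

Data: 0101 (no errors)


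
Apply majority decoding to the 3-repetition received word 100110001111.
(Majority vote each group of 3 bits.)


Groups: 100, 110, 001, 111
Majority votes: 0101

0101


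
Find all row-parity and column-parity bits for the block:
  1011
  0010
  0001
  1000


Row parities: 1111
Column parities: 0000

Row P: 1111, Col P: 0000, Corner: 0


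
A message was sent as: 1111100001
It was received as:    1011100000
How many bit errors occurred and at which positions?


XOR: 0100000001

2 error(s) at position(s): 1, 9


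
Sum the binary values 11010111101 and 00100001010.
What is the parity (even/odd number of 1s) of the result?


11010111101 = 1725
00100001010 = 266
Sum = 1991 = 11111000111
1s count = 8

even parity (8 ones in 11111000111)


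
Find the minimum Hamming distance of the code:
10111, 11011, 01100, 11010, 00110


Comparing all pairs, minimum distance: 1
Can detect 0 errors, correct 0 errors

1


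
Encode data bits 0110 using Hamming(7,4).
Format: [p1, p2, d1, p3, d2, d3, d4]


Parity bits: p1=1, p2=1, p3=0

1100110


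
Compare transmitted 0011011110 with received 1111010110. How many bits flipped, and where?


XOR: 1100001000

3 error(s) at position(s): 0, 1, 6


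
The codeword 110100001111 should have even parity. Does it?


Number of 1s: 7

No, parity error (7 ones)


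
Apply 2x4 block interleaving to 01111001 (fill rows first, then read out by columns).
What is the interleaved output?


Matrix:
  0111
  1001
Read columns: 01101011

01101011


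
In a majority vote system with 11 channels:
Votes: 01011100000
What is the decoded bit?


Ones: 4 out of 11
Threshold: 6

0 (4/11 voted 1)


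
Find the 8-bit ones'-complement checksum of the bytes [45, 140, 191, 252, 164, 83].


Sum = 875 mod 256 = 107
Complement = 148

148


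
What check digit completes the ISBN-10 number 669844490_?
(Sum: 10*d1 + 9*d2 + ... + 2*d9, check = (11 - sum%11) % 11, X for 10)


Weighted sum: 329
329 mod 11 = 10

Check digit: 1


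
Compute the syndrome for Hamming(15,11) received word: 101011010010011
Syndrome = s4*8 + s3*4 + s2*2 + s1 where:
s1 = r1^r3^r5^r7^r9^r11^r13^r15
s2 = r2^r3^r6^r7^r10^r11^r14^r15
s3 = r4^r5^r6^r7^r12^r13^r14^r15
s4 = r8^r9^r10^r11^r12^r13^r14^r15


s1=1, s2=1, s3=0, s4=0

Syndrome = 3 (error at position 3)


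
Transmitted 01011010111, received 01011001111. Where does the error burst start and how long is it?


XOR: 00000011000

Burst at position 6, length 2


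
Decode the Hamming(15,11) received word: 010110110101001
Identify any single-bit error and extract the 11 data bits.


Syndrome = 5: error at position 5

Data: 00010101001 (corrected bit 5)


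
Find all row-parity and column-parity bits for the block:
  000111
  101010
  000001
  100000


Row parities: 1111
Column parities: 001100

Row P: 1111, Col P: 001100, Corner: 0


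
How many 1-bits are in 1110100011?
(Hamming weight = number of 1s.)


Counting 1s in 1110100011

6


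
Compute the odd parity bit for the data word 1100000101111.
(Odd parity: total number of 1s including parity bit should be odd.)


Number of 1s in data: 7
Parity bit: 0

0


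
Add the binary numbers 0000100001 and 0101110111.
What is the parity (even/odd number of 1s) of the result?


0000100001 = 33
0101110111 = 375
Sum = 408 = 110011000
1s count = 4

even parity (4 ones in 110011000)


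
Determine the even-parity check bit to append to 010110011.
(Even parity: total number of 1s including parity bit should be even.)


Number of 1s in data: 5
Parity bit: 1

1


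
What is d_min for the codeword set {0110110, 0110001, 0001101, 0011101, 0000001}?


Comparing all pairs, minimum distance: 1
Can detect 0 errors, correct 0 errors

1


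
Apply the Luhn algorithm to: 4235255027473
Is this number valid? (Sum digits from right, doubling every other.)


Luhn sum = 39
39 mod 10 = 9

Invalid (Luhn sum mod 10 = 9)


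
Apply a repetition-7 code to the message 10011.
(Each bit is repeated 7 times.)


Each bit -> 7 copies

11111110000000000000011111111111111


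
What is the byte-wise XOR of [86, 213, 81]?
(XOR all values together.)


XOR chain: 86 ^ 213 ^ 81 = 210

210


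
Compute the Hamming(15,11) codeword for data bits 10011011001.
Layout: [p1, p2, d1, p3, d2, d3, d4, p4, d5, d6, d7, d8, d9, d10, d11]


Parity bits: p1=1, p2=0, p3=1, p4=0

101100101011001


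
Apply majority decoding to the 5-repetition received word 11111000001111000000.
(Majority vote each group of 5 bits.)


Groups: 11111, 00000, 11110, 00000
Majority votes: 1010

1010


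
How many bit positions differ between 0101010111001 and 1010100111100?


XOR: 1111110000101
Count of 1s: 8

8


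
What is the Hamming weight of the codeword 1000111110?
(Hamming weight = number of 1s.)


Counting 1s in 1000111110

6


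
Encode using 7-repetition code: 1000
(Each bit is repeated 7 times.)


Each bit -> 7 copies

1111111000000000000000000000


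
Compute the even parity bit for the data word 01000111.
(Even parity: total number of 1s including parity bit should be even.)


Number of 1s in data: 4
Parity bit: 0

0


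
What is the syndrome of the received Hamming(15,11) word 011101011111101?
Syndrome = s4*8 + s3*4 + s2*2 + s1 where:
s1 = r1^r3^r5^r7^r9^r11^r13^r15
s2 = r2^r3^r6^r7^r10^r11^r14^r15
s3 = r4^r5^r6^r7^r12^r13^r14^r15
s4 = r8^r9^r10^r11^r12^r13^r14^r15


s1=1, s2=0, s3=1, s4=1

Syndrome = 13 (error at position 13)


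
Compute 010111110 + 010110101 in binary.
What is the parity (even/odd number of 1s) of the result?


010111110 = 190
010110101 = 181
Sum = 371 = 101110011
1s count = 6

even parity (6 ones in 101110011)


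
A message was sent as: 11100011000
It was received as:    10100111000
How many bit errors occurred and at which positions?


XOR: 01000100000

2 error(s) at position(s): 1, 5


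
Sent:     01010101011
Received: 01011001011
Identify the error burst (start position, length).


XOR: 00001100000

Burst at position 4, length 2


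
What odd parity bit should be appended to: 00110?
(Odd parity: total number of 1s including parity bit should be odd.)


Number of 1s in data: 2
Parity bit: 1

1


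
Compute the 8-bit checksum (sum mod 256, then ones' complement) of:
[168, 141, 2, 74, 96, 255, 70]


Sum = 806 mod 256 = 38
Complement = 217

217


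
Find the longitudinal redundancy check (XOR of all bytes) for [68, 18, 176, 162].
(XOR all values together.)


XOR chain: 68 ^ 18 ^ 176 ^ 162 = 68

68


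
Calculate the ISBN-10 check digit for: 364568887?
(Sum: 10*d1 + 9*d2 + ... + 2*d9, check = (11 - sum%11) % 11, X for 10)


Weighted sum: 297
297 mod 11 = 0

Check digit: 0


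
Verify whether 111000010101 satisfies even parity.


Number of 1s: 6

Yes, parity is correct (6 ones)


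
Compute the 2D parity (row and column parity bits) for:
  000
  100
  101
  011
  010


Row parities: 01001
Column parities: 000

Row P: 01001, Col P: 000, Corner: 0


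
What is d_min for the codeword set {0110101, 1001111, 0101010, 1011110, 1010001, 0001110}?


Comparing all pairs, minimum distance: 2
Can detect 1 errors, correct 0 errors

2


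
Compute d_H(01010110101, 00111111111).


XOR: 01101001010
Count of 1s: 5

5


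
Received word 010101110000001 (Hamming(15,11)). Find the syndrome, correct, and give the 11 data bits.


Syndrome = 0: no error detected

Data: 00110000001 (no errors)


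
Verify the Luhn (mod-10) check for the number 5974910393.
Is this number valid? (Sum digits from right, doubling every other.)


Luhn sum = 44
44 mod 10 = 4

Invalid (Luhn sum mod 10 = 4)


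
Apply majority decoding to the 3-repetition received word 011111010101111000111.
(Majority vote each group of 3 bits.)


Groups: 011, 111, 010, 101, 111, 000, 111
Majority votes: 1101101

1101101


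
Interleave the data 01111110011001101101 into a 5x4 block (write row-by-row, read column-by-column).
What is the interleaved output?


Matrix:
  0111
  1110
  0110
  0110
  1101
Read columns: 01001111111111010001

01001111111111010001


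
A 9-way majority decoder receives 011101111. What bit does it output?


Ones: 7 out of 9
Threshold: 5

1 (7/9 voted 1)


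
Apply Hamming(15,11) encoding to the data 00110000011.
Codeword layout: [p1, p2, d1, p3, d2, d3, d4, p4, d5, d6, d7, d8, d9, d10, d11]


Parity bits: p1=0, p2=0, p3=0, p4=0

000001100000011


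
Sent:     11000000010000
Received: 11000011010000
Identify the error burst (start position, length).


XOR: 00000011000000

Burst at position 6, length 2


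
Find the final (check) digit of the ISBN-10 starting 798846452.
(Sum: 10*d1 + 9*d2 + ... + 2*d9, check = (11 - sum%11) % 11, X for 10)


Weighted sum: 360
360 mod 11 = 8

Check digit: 3


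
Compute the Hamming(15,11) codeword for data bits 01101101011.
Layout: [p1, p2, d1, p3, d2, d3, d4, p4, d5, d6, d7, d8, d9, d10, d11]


Parity bits: p1=1, p2=0, p3=1, p4=1

100111011101011


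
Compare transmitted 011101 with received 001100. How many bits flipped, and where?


XOR: 010001

2 error(s) at position(s): 1, 5
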